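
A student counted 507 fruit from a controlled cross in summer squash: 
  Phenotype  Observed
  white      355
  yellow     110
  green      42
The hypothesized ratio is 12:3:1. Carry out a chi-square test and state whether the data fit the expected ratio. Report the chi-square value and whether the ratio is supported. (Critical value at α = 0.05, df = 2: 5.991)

The 12:3:1 ratio has 16 parts, so with N = 507 the expected counts are:
  white: 507 × 12/16 = 380.25
  yellow: 507 × 3/16 = 95.0625
  green: 507 × 1/16 = 31.6875
χ² = Σ (O − E)² / E
  white: (355 − 380.25)² / 380.25 = 1.6767
  yellow: (110 − 95.0625)² / 95.0625 = 2.3472
  green: (42 − 31.6875)² / 31.6875 = 3.3561
χ² = 1.6767 + 2.3472 + 3.3561 = 7.380
Degrees of freedom = 3 − 1 = 2; critical value at α = 0.05 is 5.991.
Since 7.380 > 5.991, we reject the null hypothesis — the data do not fit the 12:3:1 ratio.

7.380; not consistent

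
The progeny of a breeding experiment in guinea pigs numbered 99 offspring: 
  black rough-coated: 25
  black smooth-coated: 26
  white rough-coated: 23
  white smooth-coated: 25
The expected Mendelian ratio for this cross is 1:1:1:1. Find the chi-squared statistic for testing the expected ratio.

0.192

The 1:1:1:1 ratio has 4 parts, so with N = 99 the expected counts are:
  black rough-coated: 99 × 1/4 = 24.75
  black smooth-coated: 99 × 1/4 = 24.75
  white rough-coated: 99 × 1/4 = 24.75
  white smooth-coated: 99 × 1/4 = 24.75
χ² = Σ (O − E)² / E
  black rough-coated: (25 − 24.75)² / 24.75 = 0.0025
  black smooth-coated: (26 − 24.75)² / 24.75 = 0.0631
  white rough-coated: (23 − 24.75)² / 24.75 = 0.1237
  white smooth-coated: (25 − 24.75)² / 24.75 = 0.0025
χ² = 0.0025 + 0.0631 + 0.1237 + 0.0025 = 0.1918 ≈ 0.192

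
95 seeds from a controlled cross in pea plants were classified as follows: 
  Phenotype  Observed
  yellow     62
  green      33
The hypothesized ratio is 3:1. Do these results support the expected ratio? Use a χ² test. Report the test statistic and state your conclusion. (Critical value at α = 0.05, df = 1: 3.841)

4.804; not consistent

Total ratio parts = 4. Expected numbers out of 95:
  yellow: 95 × 3/4 = 71.25
  green: 95 × 1/4 = 23.75
χ² = Σ (O − E)² / E
  yellow: (62 − 71.25)² / 71.25 = 1.2009
  green: (33 − 23.75)² / 23.75 = 3.6026
χ² = 1.2009 + 3.6026 = 4.8035 ≈ 4.804
Degrees of freedom = 2 − 1 = 1; critical value at α = 0.05 is 3.841.
Since 4.804 > 3.841, we reject the null hypothesis — the data do not fit the 3:1 ratio.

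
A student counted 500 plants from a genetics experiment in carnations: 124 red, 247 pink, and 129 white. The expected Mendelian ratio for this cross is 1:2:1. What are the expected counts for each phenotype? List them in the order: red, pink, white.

Under the 1:2:1 hypothesis (Σ ratio = 4, N = 500):
  red: 500 × 1/4 = 125
  pink: 500 × 2/4 = 250
  white: 500 × 1/4 = 125

125, 250, 125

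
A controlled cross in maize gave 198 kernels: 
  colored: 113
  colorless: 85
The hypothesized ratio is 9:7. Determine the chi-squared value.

0.054

Expected counts for N = 198 under a 9:7 ratio (total parts = 16):
  colored: 198 × 9/16 = 111.375
  colorless: 198 × 7/16 = 86.625
χ² = Σ (O − E)² / E
  colored: (113 − 111.375)² / 111.375 = 0.0237
  colorless: (85 − 86.625)² / 86.625 = 0.0305
χ² = 0.0237 + 0.0305 = 0.0542 ≈ 0.054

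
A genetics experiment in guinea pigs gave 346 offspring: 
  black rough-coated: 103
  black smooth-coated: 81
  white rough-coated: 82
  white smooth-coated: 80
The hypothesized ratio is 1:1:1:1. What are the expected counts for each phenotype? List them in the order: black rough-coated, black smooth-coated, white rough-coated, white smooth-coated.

Under the 1:1:1:1 hypothesis (Σ ratio = 4, N = 346):
  black rough-coated: 346 × 1/4 = 86.5
  black smooth-coated: 346 × 1/4 = 86.5
  white rough-coated: 346 × 1/4 = 86.5
  white smooth-coated: 346 × 1/4 = 86.5

86.5, 86.5, 86.5, 86.5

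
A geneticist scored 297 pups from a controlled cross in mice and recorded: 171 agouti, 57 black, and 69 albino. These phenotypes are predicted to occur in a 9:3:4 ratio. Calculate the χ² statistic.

0.495

Total ratio parts = 16. Expected numbers out of 297:
  agouti: 297 × 9/16 = 167.0625
  black: 297 × 3/16 = 55.6875
  albino: 297 × 4/16 = 74.25
χ² = Σ (O − E)² / E
  agouti: (171 − 167.0625)² / 167.0625 = 0.0928
  black: (57 − 55.6875)² / 55.6875 = 0.0309
  albino: (69 − 74.25)² / 74.25 = 0.3712
χ² = 0.0928 + 0.0309 + 0.3712 = 0.4949 ≈ 0.495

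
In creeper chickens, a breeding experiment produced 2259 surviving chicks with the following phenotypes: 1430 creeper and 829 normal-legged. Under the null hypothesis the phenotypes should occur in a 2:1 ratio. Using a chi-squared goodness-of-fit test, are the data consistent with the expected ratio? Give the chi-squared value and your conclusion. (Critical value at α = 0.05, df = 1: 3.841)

11.506; not consistent

Total ratio parts = 3. Expected numbers out of 2259:
  creeper: 2259 × 2/3 = 1506
  normal-legged: 2259 × 1/3 = 753
χ² = Σ (O − E)² / E
  creeper: (1430 − 1506)² / 1506 = 3.8353
  normal-legged: (829 − 753)² / 753 = 7.6707
χ² = 3.8353 + 7.6707 = 11.506
Degrees of freedom = 2 − 1 = 1; critical value at α = 0.05 is 3.841.
Since 11.506 > 3.841, we reject the null hypothesis — the data do not fit the 2:1 ratio.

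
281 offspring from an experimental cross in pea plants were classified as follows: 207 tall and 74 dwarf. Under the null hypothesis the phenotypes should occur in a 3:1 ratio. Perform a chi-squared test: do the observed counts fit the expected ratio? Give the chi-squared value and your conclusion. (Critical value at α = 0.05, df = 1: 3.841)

Total ratio parts = 4. Expected numbers out of 281:
  tall: 281 × 3/4 = 210.75
  dwarf: 281 × 1/4 = 70.25
χ² = Σ (O − E)² / E
  tall: (207 − 210.75)² / 210.75 = 0.0667
  dwarf: (74 − 70.25)² / 70.25 = 0.2002
χ² = 0.0667 + 0.2002 = 0.2669 ≈ 0.267
Degrees of freedom = 2 − 1 = 1; critical value at α = 0.05 is 3.841.
Since 0.267 < 3.841, we fail to reject the null hypothesis — the data are consistent with the 3:1 ratio.

0.267; consistent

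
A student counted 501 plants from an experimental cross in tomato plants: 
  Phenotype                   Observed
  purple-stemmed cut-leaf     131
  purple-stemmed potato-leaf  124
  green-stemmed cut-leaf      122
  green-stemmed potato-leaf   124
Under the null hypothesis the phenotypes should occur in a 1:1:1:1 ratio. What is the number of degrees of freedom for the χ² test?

3

A goodness-of-fit test with 4 phenotype classes has df = 4 − 1 = 3.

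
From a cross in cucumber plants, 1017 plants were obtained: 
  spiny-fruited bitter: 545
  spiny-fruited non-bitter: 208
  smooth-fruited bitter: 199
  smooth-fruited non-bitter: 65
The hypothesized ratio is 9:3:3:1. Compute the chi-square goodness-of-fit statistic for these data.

Total ratio parts = 16. Expected numbers out of 1017:
  spiny-fruited bitter: 1017 × 9/16 = 572.0625
  spiny-fruited non-bitter: 1017 × 3/16 = 190.6875
  smooth-fruited bitter: 1017 × 3/16 = 190.6875
  smooth-fruited non-bitter: 1017 × 1/16 = 63.5625
χ² = Σ (O − E)² / E
  spiny-fruited bitter: (545 − 572.0625)² / 572.0625 = 1.2802
  spiny-fruited non-bitter: (208 − 190.6875)² / 190.6875 = 1.5718
  smooth-fruited bitter: (199 − 190.6875)² / 190.6875 = 0.3624
  smooth-fruited non-bitter: (65 − 63.5625)² / 63.5625 = 0.0325
χ² = 1.2802 + 1.5718 + 0.3624 + 0.0325 = 3.2469 ≈ 3.247

3.247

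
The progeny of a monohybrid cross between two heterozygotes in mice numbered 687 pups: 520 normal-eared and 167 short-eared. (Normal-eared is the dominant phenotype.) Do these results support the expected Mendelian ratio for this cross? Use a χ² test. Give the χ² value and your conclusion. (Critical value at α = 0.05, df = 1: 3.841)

0.175; consistent

For a monohybrid cross between heterozygotes with complete dominance, the expected phenotypic ratio is 3:1.
Total ratio parts = 4. Expected numbers out of 687:
  normal-eared: 687 × 3/4 = 515.25
  short-eared: 687 × 1/4 = 171.75
χ² = Σ (O − E)² / E
  normal-eared: (520 − 515.25)² / 515.25 = 0.0438
  short-eared: (167 − 171.75)² / 171.75 = 0.1314
χ² = 0.0438 + 0.1314 = 0.1752 ≈ 0.175
Degrees of freedom = 2 − 1 = 1; critical value at α = 0.05 is 3.841.
Since 0.175 < 3.841, we fail to reject the null hypothesis — the data are consistent with the 3:1 ratio.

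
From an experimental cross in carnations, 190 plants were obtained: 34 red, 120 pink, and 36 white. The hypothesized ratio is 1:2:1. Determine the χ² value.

Expected counts for N = 190 under a 1:2:1 ratio (total parts = 4):
  red: 190 × 1/4 = 47.5
  pink: 190 × 2/4 = 95
  white: 190 × 1/4 = 47.5
χ² = Σ (O − E)² / E
  red: (34 − 47.5)² / 47.5 = 3.8368
  pink: (120 − 95)² / 95 = 6.5789
  white: (36 − 47.5)² / 47.5 = 2.7842
χ² = 3.8368 + 6.5789 + 2.7842 = 13.1999 ≈ 13.200

13.200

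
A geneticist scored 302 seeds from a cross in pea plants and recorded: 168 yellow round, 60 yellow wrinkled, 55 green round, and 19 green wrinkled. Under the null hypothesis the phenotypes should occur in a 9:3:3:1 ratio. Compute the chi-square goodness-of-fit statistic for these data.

0.269

The 9:3:3:1 ratio has 16 parts, so with N = 302 the expected counts are:
  yellow round: 302 × 9/16 = 169.875
  yellow wrinkled: 302 × 3/16 = 56.625
  green round: 302 × 3/16 = 56.625
  green wrinkled: 302 × 1/16 = 18.875
χ² = Σ (O − E)² / E
  yellow round: (168 − 169.875)² / 169.875 = 0.0207
  yellow wrinkled: (60 − 56.625)² / 56.625 = 0.2012
  green round: (55 − 56.625)² / 56.625 = 0.0466
  green wrinkled: (19 − 18.875)² / 18.875 = 0.0008
χ² = 0.0207 + 0.2012 + 0.0466 + 0.0008 = 0.2693 ≈ 0.269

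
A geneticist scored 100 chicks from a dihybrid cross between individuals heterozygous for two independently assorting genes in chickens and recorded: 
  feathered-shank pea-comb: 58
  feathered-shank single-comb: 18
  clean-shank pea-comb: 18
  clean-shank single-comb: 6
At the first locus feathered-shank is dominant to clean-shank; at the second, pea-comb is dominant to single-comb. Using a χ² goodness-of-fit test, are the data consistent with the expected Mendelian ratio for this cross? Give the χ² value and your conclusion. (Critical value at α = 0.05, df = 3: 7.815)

A dihybrid F₂ with independent assortment and complete dominance at both loci gives a 9:3:3:1 phenotypic ratio.
Under the 9:3:3:1 hypothesis (Σ ratio = 16, N = 100):
  feathered-shank pea-comb: 100 × 9/16 = 56.25
  feathered-shank single-comb: 100 × 3/16 = 18.75
  clean-shank pea-comb: 100 × 3/16 = 18.75
  clean-shank single-comb: 100 × 1/16 = 6.25
χ² = Σ (O − E)² / E
  feathered-shank pea-comb: (58 − 56.25)² / 56.25 = 0.0544
  feathered-shank single-comb: (18 − 18.75)² / 18.75 = 0.0300
  clean-shank pea-comb: (18 − 18.75)² / 18.75 = 0.0300
  clean-shank single-comb: (6 − 6.25)² / 6.25 = 0.0100
χ² = 0.0544 + 0.0300 + 0.0300 + 0.0100 = 0.1244 ≈ 0.124
Degrees of freedom = 4 − 1 = 3; critical value at α = 0.05 is 7.815.
Since 0.124 < 7.815, we fail to reject the null hypothesis — the data are consistent with the 9:3:3:1 ratio.

0.124; consistent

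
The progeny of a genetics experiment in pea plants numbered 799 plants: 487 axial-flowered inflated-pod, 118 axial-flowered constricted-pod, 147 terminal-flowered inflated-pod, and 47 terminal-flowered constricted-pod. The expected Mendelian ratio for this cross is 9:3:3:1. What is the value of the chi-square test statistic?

Expected counts for N = 799 under a 9:3:3:1 ratio (total parts = 16):
  axial-flowered inflated-pod: 799 × 9/16 = 449.4375
  axial-flowered constricted-pod: 799 × 3/16 = 149.8125
  terminal-flowered inflated-pod: 799 × 3/16 = 149.8125
  terminal-flowered constricted-pod: 799 × 1/16 = 49.9375
χ² = Σ (O − E)² / E
  axial-flowered inflated-pod: (487 − 449.4375)² / 449.4375 = 3.1393
  axial-flowered constricted-pod: (118 − 149.8125)² / 149.8125 = 6.7553
  terminal-flowered inflated-pod: (147 − 149.8125)² / 149.8125 = 0.0528
  terminal-flowered constricted-pod: (47 − 49.9375)² / 49.9375 = 0.1728
χ² = 3.1393 + 6.7553 + 0.0528 + 0.1728 = 10.1202 ≈ 10.120

10.120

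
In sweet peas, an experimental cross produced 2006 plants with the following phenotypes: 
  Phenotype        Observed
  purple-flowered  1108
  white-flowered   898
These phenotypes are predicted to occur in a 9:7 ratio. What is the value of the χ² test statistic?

0.841

Under the 9:7 hypothesis (Σ ratio = 16, N = 2006):
  purple-flowered: 2006 × 9/16 = 1128.375
  white-flowered: 2006 × 7/16 = 877.625
χ² = Σ (O − E)² / E
  purple-flowered: (1108 − 1128.375)² / 1128.375 = 0.3679
  white-flowered: (898 − 877.625)² / 877.625 = 0.4730
χ² = 0.3679 + 0.4730 = 0.8409 ≈ 0.841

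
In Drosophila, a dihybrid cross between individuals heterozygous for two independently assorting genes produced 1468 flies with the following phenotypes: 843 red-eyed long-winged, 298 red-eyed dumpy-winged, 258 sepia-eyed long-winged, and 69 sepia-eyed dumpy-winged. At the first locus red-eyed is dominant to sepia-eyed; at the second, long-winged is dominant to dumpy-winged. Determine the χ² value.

A dihybrid F₂ with independent assortment and complete dominance at both loci gives a 9:3:3:1 phenotypic ratio.
Total ratio parts = 16. Expected numbers out of 1468:
  red-eyed long-winged: 1468 × 9/16 = 825.75
  red-eyed dumpy-winged: 1468 × 3/16 = 275.25
  sepia-eyed long-winged: 1468 × 3/16 = 275.25
  sepia-eyed dumpy-winged: 1468 × 1/16 = 91.75
χ² = Σ (O − E)² / E
  red-eyed long-winged: (843 − 825.75)² / 825.75 = 0.3604
  red-eyed dumpy-winged: (298 − 275.25)² / 275.25 = 1.8803
  sepia-eyed long-winged: (258 − 275.25)² / 275.25 = 1.0811
  sepia-eyed dumpy-winged: (69 − 91.75)² / 91.75 = 5.6410
χ² = 0.3604 + 1.8803 + 1.0811 + 5.6410 = 8.9628 ≈ 8.963

8.963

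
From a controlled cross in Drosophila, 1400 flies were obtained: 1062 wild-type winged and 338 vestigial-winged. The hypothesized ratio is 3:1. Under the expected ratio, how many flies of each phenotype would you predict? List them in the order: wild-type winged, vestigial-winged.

1050, 350

Under the 3:1 hypothesis (Σ ratio = 4, N = 1400):
  wild-type winged: 1400 × 3/4 = 1050
  vestigial-winged: 1400 × 1/4 = 350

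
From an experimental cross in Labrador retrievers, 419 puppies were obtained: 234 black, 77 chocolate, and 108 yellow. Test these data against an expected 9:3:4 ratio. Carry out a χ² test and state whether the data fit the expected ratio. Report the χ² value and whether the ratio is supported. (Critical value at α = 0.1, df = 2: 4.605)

0.144; consistent

Under the 9:3:4 hypothesis (Σ ratio = 16, N = 419):
  black: 419 × 9/16 = 235.6875
  chocolate: 419 × 3/16 = 78.5625
  yellow: 419 × 4/16 = 104.75
χ² = Σ (O − E)² / E
  black: (234 − 235.6875)² / 235.6875 = 0.0121
  chocolate: (77 − 78.5625)² / 78.5625 = 0.0311
  yellow: (108 − 104.75)² / 104.75 = 0.1008
χ² = 0.0121 + 0.0311 + 0.1008 = 0.144
Degrees of freedom = 3 − 1 = 2; critical value at α = 0.1 is 4.605.
Since 0.144 < 4.605, we fail to reject the null hypothesis — the data are consistent with the 9:3:4 ratio.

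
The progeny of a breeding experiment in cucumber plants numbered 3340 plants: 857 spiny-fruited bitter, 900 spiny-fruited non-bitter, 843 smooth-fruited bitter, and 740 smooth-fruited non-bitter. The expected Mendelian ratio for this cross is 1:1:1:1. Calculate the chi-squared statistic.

The 1:1:1:1 ratio has 4 parts, so with N = 3340 the expected counts are:
  spiny-fruited bitter: 3340 × 1/4 = 835
  spiny-fruited non-bitter: 3340 × 1/4 = 835
  smooth-fruited bitter: 3340 × 1/4 = 835
  smooth-fruited non-bitter: 3340 × 1/4 = 835
χ² = Σ (O − E)² / E
  spiny-fruited bitter: (857 − 835)² / 835 = 0.5796
  spiny-fruited non-bitter: (900 − 835)² / 835 = 5.0599
  smooth-fruited bitter: (843 − 835)² / 835 = 0.0766
  smooth-fruited non-bitter: (740 − 835)² / 835 = 10.8084
χ² = 0.5796 + 5.0599 + 0.0766 + 10.8084 = 16.5245 ≈ 16.525

16.525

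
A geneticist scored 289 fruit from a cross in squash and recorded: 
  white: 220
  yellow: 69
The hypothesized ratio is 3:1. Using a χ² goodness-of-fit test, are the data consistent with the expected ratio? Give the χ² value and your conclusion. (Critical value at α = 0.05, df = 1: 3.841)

The 3:1 ratio has 4 parts, so with N = 289 the expected counts are:
  white: 289 × 3/4 = 216.75
  yellow: 289 × 1/4 = 72.25
χ² = Σ (O − E)² / E
  white: (220 − 216.75)² / 216.75 = 0.0487
  yellow: (69 − 72.25)² / 72.25 = 0.1462
χ² = 0.0487 + 0.1462 = 0.1949 ≈ 0.195
Degrees of freedom = 2 − 1 = 1; critical value at α = 0.05 is 3.841.
Since 0.195 < 3.841, we fail to reject the null hypothesis — the data are consistent with the 3:1 ratio.

0.195; consistent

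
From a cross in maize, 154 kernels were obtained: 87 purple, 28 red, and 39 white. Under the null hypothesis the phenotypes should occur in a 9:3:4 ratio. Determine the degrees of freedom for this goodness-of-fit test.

A goodness-of-fit test with 3 phenotype classes has df = 3 − 1 = 2.

2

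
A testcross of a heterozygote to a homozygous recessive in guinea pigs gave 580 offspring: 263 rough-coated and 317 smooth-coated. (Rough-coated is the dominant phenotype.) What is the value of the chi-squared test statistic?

A testcross of a heterozygote (Aa × aa) gives a 1:1 phenotypic ratio.
The 1:1 ratio has 2 parts, so with N = 580 the expected counts are:
  rough-coated: 580 × 1/2 = 290
  smooth-coated: 580 × 1/2 = 290
χ² = Σ (O − E)² / E
  rough-coated: (263 − 290)² / 290 = 2.5138
  smooth-coated: (317 − 290)² / 290 = 2.5138
χ² = 2.5138 + 2.5138 = 5.0276 ≈ 5.028

5.028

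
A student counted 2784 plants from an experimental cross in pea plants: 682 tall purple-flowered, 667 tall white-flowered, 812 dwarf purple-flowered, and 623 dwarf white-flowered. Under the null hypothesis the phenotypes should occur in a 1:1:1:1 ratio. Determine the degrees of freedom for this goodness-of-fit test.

A goodness-of-fit test with 4 phenotype classes has df = 4 − 1 = 3.

3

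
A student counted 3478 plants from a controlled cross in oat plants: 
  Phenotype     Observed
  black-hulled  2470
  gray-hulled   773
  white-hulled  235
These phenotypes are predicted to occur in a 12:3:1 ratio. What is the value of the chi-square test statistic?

Expected counts for N = 3478 under a 12:3:1 ratio (total parts = 16):
  black-hulled: 3478 × 12/16 = 2608.5
  gray-hulled: 3478 × 3/16 = 652.125
  white-hulled: 3478 × 1/16 = 217.375
χ² = Σ (O − E)² / E
  black-hulled: (2470 − 2608.5)² / 2608.5 = 7.3537
  gray-hulled: (773 − 652.125)² / 652.125 = 22.4049
  white-hulled: (235 − 217.375)² / 217.375 = 1.4291
χ² = 7.3537 + 22.4049 + 1.4291 = 31.1877 ≈ 31.188

31.188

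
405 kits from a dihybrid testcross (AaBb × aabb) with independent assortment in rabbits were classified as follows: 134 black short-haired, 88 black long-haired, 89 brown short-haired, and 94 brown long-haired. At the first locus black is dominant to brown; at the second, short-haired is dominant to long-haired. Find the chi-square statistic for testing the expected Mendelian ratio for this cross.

14.328

A dihybrid testcross with independent assortment gives a 1:1:1:1 ratio.
Expected counts for N = 405 under a 1:1:1:1 ratio (total parts = 4):
  black short-haired: 405 × 1/4 = 101.25
  black long-haired: 405 × 1/4 = 101.25
  brown short-haired: 405 × 1/4 = 101.25
  brown long-haired: 405 × 1/4 = 101.25
χ² = Σ (O − E)² / E
  black short-haired: (134 − 101.25)² / 101.25 = 10.5932
  black long-haired: (88 − 101.25)² / 101.25 = 1.7340
  brown short-haired: (89 − 101.25)² / 101.25 = 1.4821
  brown long-haired: (94 − 101.25)² / 101.25 = 0.5191
χ² = 10.5932 + 1.7340 + 1.4821 + 0.5191 = 14.3284 ≈ 14.328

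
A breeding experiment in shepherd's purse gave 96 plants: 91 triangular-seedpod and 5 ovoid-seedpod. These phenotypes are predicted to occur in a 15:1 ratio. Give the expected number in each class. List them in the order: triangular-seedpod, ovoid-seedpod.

The 15:1 ratio has 16 parts, so with N = 96 the expected counts are:
  triangular-seedpod: 96 × 15/16 = 90
  ovoid-seedpod: 96 × 1/16 = 6

90, 6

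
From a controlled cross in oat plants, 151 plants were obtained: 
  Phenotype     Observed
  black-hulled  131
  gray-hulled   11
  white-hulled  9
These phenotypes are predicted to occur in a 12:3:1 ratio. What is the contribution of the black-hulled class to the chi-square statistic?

2.782

Expected counts for N = 151 under a 12:3:1 ratio (total parts = 16):
  black-hulled: 151 × 12/16 = 113.25
  gray-hulled: 151 × 3/16 = 28.3125
  white-hulled: 151 × 1/16 = 9.4375
Contribution of black-hulled: (131 − 113.25)² / 113.25 = 2.7820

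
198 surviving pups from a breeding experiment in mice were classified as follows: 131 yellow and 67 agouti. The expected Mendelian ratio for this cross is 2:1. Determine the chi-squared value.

0.023

Total ratio parts = 3. Expected numbers out of 198:
  yellow: 198 × 2/3 = 132
  agouti: 198 × 1/3 = 66
χ² = Σ (O − E)² / E
  yellow: (131 − 132)² / 132 = 0.0076
  agouti: (67 − 66)² / 66 = 0.0152
χ² = 0.0076 + 0.0152 = 0.0228 ≈ 0.023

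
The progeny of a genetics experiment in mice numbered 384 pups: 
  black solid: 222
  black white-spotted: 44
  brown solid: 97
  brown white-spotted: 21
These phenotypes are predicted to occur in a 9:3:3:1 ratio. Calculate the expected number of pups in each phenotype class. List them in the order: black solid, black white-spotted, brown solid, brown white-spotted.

Expected counts for N = 384 under a 9:3:3:1 ratio (total parts = 16):
  black solid: 384 × 9/16 = 216
  black white-spotted: 384 × 3/16 = 72
  brown solid: 384 × 3/16 = 72
  brown white-spotted: 384 × 1/16 = 24

216, 72, 72, 24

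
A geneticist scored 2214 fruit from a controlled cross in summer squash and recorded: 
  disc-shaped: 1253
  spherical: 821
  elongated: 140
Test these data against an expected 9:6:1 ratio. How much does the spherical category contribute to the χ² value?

The 9:6:1 ratio has 16 parts, so with N = 2214 the expected counts are:
  disc-shaped: 2214 × 9/16 = 1245.375
  spherical: 2214 × 6/16 = 830.25
  elongated: 2214 × 1/16 = 138.375
Contribution of spherical: (821 − 830.25)² / 830.25 = 0.1031

0.103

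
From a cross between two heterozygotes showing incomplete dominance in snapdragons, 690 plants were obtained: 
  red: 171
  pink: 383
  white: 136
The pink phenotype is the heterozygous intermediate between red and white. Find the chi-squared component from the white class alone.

7.723

With incomplete dominance, a heterozygote × heterozygote cross gives a 1:2:1 phenotypic ratio.
Expected counts for N = 690 under a 1:2:1 ratio (total parts = 4):
  red: 690 × 1/4 = 172.5
  pink: 690 × 2/4 = 345
  white: 690 × 1/4 = 172.5
Contribution of white: (136 − 172.5)² / 172.5 = 7.7232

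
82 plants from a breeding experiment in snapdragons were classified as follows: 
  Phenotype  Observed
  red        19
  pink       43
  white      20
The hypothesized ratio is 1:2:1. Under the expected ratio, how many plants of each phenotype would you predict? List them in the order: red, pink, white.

Total ratio parts = 4. Expected numbers out of 82:
  red: 82 × 1/4 = 20.5
  pink: 82 × 2/4 = 41
  white: 82 × 1/4 = 20.5

20.5, 41, 20.5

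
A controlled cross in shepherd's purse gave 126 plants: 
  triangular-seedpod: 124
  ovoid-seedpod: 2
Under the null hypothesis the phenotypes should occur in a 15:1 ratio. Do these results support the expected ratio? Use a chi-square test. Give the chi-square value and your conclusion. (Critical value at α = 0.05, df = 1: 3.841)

4.675; not consistent

Expected counts for N = 126 under a 15:1 ratio (total parts = 16):
  triangular-seedpod: 126 × 15/16 = 118.125
  ovoid-seedpod: 126 × 1/16 = 7.875
χ² = Σ (O − E)² / E
  triangular-seedpod: (124 − 118.125)² / 118.125 = 0.2922
  ovoid-seedpod: (2 − 7.875)² / 7.875 = 4.3829
χ² = 0.2922 + 4.3829 = 4.6751 ≈ 4.675
Degrees of freedom = 2 − 1 = 1; critical value at α = 0.05 is 3.841.
Since 4.675 > 3.841, we reject the null hypothesis — the data do not fit the 15:1 ratio.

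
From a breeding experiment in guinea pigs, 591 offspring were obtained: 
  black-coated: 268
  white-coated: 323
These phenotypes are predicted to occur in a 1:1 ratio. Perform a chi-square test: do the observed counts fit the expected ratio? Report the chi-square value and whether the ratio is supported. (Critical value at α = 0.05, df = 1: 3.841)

5.118; not consistent

The 1:1 ratio has 2 parts, so with N = 591 the expected counts are:
  black-coated: 591 × 1/2 = 295.5
  white-coated: 591 × 1/2 = 295.5
χ² = Σ (O − E)² / E
  black-coated: (268 − 295.5)² / 295.5 = 2.5592
  white-coated: (323 − 295.5)² / 295.5 = 2.5592
χ² = 2.5592 + 2.5592 = 5.1184 ≈ 5.118
Degrees of freedom = 2 − 1 = 1; critical value at α = 0.05 is 3.841.
Since 5.118 > 3.841, we reject the null hypothesis — the data do not fit the 1:1 ratio.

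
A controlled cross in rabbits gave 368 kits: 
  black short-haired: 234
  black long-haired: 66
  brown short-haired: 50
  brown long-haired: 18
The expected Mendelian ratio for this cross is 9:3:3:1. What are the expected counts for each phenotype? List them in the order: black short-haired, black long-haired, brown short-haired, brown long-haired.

207, 69, 69, 23

Under the 9:3:3:1 hypothesis (Σ ratio = 16, N = 368):
  black short-haired: 368 × 9/16 = 207
  black long-haired: 368 × 3/16 = 69
  brown short-haired: 368 × 3/16 = 69
  brown long-haired: 368 × 1/16 = 23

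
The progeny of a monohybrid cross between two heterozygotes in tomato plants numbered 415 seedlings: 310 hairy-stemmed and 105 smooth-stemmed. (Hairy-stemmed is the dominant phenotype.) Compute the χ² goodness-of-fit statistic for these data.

For a monohybrid cross between heterozygotes with complete dominance, the expected phenotypic ratio is 3:1.
Total ratio parts = 4. Expected numbers out of 415:
  hairy-stemmed: 415 × 3/4 = 311.25
  smooth-stemmed: 415 × 1/4 = 103.75
χ² = Σ (O − E)² / E
  hairy-stemmed: (310 − 311.25)² / 311.25 = 0.0050
  smooth-stemmed: (105 − 103.75)² / 103.75 = 0.0151
χ² = 0.0050 + 0.0151 = 0.0201 ≈ 0.020

0.020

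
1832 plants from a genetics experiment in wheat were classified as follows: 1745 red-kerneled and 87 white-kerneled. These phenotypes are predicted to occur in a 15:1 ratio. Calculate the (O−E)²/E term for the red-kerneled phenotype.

Total ratio parts = 16. Expected numbers out of 1832:
  red-kerneled: 1832 × 15/16 = 1717.5
  white-kerneled: 1832 × 1/16 = 114.5
Contribution of red-kerneled: (1745 − 1717.5)² / 1717.5 = 0.4403

0.440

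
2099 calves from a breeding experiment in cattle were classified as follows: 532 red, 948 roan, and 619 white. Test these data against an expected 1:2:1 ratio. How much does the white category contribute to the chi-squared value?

16.928

Under the 1:2:1 hypothesis (Σ ratio = 4, N = 2099):
  red: 2099 × 1/4 = 524.75
  roan: 2099 × 2/4 = 1049.5
  white: 2099 × 1/4 = 524.75
Contribution of white: (619 − 524.75)² / 524.75 = 16.9282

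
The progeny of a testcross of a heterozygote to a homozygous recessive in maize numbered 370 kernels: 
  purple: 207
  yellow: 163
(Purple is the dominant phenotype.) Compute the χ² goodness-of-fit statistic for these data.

A testcross of a heterozygote (Aa × aa) gives a 1:1 phenotypic ratio.
Under the 1:1 hypothesis (Σ ratio = 2, N = 370):
  purple: 370 × 1/2 = 185
  yellow: 370 × 1/2 = 185
χ² = Σ (O − E)² / E
  purple: (207 − 185)² / 185 = 2.6162
  yellow: (163 − 185)² / 185 = 2.6162
χ² = 2.6162 + 2.6162 = 5.2324 ≈ 5.232

5.232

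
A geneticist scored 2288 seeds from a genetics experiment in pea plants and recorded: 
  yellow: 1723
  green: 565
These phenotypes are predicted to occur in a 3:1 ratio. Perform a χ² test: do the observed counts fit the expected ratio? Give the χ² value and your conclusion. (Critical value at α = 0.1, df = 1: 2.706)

0.114; consistent

Total ratio parts = 4. Expected numbers out of 2288:
  yellow: 2288 × 3/4 = 1716
  green: 2288 × 1/4 = 572
χ² = Σ (O − E)² / E
  yellow: (1723 − 1716)² / 1716 = 0.0286
  green: (565 − 572)² / 572 = 0.0857
χ² = 0.0286 + 0.0857 = 0.1143 ≈ 0.114
Degrees of freedom = 2 − 1 = 1; critical value at α = 0.1 is 2.706.
Since 0.114 < 2.706, we fail to reject the null hypothesis — the data are consistent with the 3:1 ratio.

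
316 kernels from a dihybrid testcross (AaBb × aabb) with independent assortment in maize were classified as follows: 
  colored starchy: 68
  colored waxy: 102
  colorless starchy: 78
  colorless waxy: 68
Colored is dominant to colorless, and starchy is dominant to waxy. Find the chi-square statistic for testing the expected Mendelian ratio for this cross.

9.772

A dihybrid testcross with independent assortment gives a 1:1:1:1 ratio.
Under the 1:1:1:1 hypothesis (Σ ratio = 4, N = 316):
  colored starchy: 316 × 1/4 = 79
  colored waxy: 316 × 1/4 = 79
  colorless starchy: 316 × 1/4 = 79
  colorless waxy: 316 × 1/4 = 79
χ² = Σ (O − E)² / E
  colored starchy: (68 − 79)² / 79 = 1.5316
  colored waxy: (102 − 79)² / 79 = 6.6962
  colorless starchy: (78 − 79)² / 79 = 0.0127
  colorless waxy: (68 − 79)² / 79 = 1.5316
χ² = 1.5316 + 6.6962 + 0.0127 + 1.5316 = 9.7721 ≈ 9.772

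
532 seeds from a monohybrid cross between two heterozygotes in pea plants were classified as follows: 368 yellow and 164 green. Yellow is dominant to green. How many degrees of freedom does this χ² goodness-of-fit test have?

For a monohybrid cross between heterozygotes with complete dominance, the expected phenotypic ratio is 3:1.
A goodness-of-fit test with 2 phenotype classes has df = 2 − 1 = 1.

1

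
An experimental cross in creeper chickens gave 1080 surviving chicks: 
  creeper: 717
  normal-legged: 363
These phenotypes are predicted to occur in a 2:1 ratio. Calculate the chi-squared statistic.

Total ratio parts = 3. Expected numbers out of 1080:
  creeper: 1080 × 2/3 = 720
  normal-legged: 1080 × 1/3 = 360
χ² = Σ (O − E)² / E
  creeper: (717 − 720)² / 720 = 0.0125
  normal-legged: (363 − 360)² / 360 = 0.0250
χ² = 0.0125 + 0.0250 = 0.0375 ≈ 0.038

0.038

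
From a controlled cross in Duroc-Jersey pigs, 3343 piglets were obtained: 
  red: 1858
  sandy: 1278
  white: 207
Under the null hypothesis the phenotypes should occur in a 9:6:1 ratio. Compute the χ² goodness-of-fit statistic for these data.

0.760

Under the 9:6:1 hypothesis (Σ ratio = 16, N = 3343):
  red: 3343 × 9/16 = 1880.4375
  sandy: 3343 × 6/16 = 1253.625
  white: 3343 × 1/16 = 208.9375
χ² = Σ (O − E)² / E
  red: (1858 − 1880.4375)² / 1880.4375 = 0.2677
  sandy: (1278 − 1253.625)² / 1253.625 = 0.4739
  white: (207 − 208.9375)² / 208.9375 = 0.0180
χ² = 0.2677 + 0.4739 + 0.0180 = 0.7596 ≈ 0.760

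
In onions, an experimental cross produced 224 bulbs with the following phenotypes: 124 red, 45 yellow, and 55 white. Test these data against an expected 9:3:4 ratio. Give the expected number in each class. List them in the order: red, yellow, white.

Under the 9:3:4 hypothesis (Σ ratio = 16, N = 224):
  red: 224 × 9/16 = 126
  yellow: 224 × 3/16 = 42
  white: 224 × 4/16 = 56

126, 42, 56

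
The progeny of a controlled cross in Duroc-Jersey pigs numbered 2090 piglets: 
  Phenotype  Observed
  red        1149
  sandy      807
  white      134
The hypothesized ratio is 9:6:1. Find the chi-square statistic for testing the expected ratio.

1.380

Total ratio parts = 16. Expected numbers out of 2090:
  red: 2090 × 9/16 = 1175.625
  sandy: 2090 × 6/16 = 783.75
  white: 2090 × 1/16 = 130.625
χ² = Σ (O − E)² / E
  red: (1149 − 1175.625)² / 1175.625 = 0.6030
  sandy: (807 − 783.75)² / 783.75 = 0.6897
  white: (134 − 130.625)² / 130.625 = 0.0872
χ² = 0.6030 + 0.6897 + 0.0872 = 1.3799 ≈ 1.380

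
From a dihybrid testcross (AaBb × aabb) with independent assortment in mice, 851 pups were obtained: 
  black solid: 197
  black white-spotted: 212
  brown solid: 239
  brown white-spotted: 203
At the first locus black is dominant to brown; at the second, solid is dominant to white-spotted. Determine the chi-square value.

4.854

A dihybrid testcross with independent assortment gives a 1:1:1:1 ratio.
Under the 1:1:1:1 hypothesis (Σ ratio = 4, N = 851):
  black solid: 851 × 1/4 = 212.75
  black white-spotted: 851 × 1/4 = 212.75
  brown solid: 851 × 1/4 = 212.75
  brown white-spotted: 851 × 1/4 = 212.75
χ² = Σ (O − E)² / E
  black solid: (197 − 212.75)² / 212.75 = 1.1660
  black white-spotted: (212 − 212.75)² / 212.75 = 0.0026
  brown solid: (239 − 212.75)² / 212.75 = 3.2388
  brown white-spotted: (203 − 212.75)² / 212.75 = 0.4468
χ² = 1.1660 + 0.0026 + 3.2388 + 0.4468 = 4.8542 ≈ 4.854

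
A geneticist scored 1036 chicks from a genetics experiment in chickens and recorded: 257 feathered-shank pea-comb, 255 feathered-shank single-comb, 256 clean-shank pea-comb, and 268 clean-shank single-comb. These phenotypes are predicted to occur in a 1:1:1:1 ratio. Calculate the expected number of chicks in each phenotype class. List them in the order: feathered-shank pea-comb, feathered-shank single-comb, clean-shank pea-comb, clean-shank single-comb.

259, 259, 259, 259

The 1:1:1:1 ratio has 4 parts, so with N = 1036 the expected counts are:
  feathered-shank pea-comb: 1036 × 1/4 = 259
  feathered-shank single-comb: 1036 × 1/4 = 259
  clean-shank pea-comb: 1036 × 1/4 = 259
  clean-shank single-comb: 1036 × 1/4 = 259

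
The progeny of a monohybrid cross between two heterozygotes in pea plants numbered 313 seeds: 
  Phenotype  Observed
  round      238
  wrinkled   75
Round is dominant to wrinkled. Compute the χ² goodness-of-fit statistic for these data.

For a monohybrid cross between heterozygotes with complete dominance, the expected phenotypic ratio is 3:1.
Under the 3:1 hypothesis (Σ ratio = 4, N = 313):
  round: 313 × 3/4 = 234.75
  wrinkled: 313 × 1/4 = 78.25
χ² = Σ (O − E)² / E
  round: (238 − 234.75)² / 234.75 = 0.0450
  wrinkled: (75 − 78.25)² / 78.25 = 0.1350
χ² = 0.0450 + 0.1350 = 0.180

0.180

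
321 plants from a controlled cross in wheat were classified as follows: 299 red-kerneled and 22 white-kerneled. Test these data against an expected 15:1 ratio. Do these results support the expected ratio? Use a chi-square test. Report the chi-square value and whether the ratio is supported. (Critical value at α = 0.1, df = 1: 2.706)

0.200; consistent

Total ratio parts = 16. Expected numbers out of 321:
  red-kerneled: 321 × 15/16 = 300.9375
  white-kerneled: 321 × 1/16 = 20.0625
χ² = Σ (O − E)² / E
  red-kerneled: (299 − 300.9375)² / 300.9375 = 0.0125
  white-kerneled: (22 − 20.0625)² / 20.0625 = 0.1871
χ² = 0.0125 + 0.1871 = 0.1996 ≈ 0.200
Degrees of freedom = 2 − 1 = 1; critical value at α = 0.1 is 2.706.
Since 0.200 < 2.706, we fail to reject the null hypothesis — the data are consistent with the 15:1 ratio.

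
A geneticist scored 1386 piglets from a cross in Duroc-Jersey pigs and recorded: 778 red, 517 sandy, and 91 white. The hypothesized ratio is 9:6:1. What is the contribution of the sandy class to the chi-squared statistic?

0.015

Expected counts for N = 1386 under a 9:6:1 ratio (total parts = 16):
  red: 1386 × 9/16 = 779.625
  sandy: 1386 × 6/16 = 519.75
  white: 1386 × 1/16 = 86.625
Contribution of sandy: (517 − 519.75)² / 519.75 = 0.0146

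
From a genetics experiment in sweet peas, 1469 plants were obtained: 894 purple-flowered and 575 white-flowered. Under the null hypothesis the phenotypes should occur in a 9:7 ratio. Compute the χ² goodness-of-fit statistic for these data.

Under the 9:7 hypothesis (Σ ratio = 16, N = 1469):
  purple-flowered: 1469 × 9/16 = 826.3125
  white-flowered: 1469 × 7/16 = 642.6875
χ² = Σ (O − E)² / E
  purple-flowered: (894 − 826.3125)² / 826.3125 = 5.5446
  white-flowered: (575 − 642.6875)² / 642.6875 = 7.1288
χ² = 5.5446 + 7.1288 = 12.6734 ≈ 12.673

12.673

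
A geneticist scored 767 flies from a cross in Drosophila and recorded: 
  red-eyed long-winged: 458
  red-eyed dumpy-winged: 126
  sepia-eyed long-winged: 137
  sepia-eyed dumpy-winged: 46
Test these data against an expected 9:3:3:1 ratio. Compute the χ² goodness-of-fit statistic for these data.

4.243

Expected counts for N = 767 under a 9:3:3:1 ratio (total parts = 16):
  red-eyed long-winged: 767 × 9/16 = 431.4375
  red-eyed dumpy-winged: 767 × 3/16 = 143.8125
  sepia-eyed long-winged: 767 × 3/16 = 143.8125
  sepia-eyed dumpy-winged: 767 × 1/16 = 47.9375
χ² = Σ (O − E)² / E
  red-eyed long-winged: (458 − 431.4375)² / 431.4375 = 1.6354
  red-eyed dumpy-winged: (126 − 143.8125)² / 143.8125 = 2.2062
  sepia-eyed long-winged: (137 − 143.8125)² / 143.8125 = 0.3227
  sepia-eyed dumpy-winged: (46 − 47.9375)² / 47.9375 = 0.0783
χ² = 1.6354 + 2.2062 + 0.3227 + 0.0783 = 4.2426 ≈ 4.243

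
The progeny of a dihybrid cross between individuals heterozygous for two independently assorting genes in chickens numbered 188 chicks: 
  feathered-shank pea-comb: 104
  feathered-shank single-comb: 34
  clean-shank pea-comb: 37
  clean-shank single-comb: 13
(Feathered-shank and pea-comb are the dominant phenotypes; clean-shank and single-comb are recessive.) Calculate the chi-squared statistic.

A dihybrid F₂ with independent assortment and complete dominance at both loci gives a 9:3:3:1 phenotypic ratio.
The 9:3:3:1 ratio has 16 parts, so with N = 188 the expected counts are:
  feathered-shank pea-comb: 188 × 9/16 = 105.75
  feathered-shank single-comb: 188 × 3/16 = 35.25
  clean-shank pea-comb: 188 × 3/16 = 35.25
  clean-shank single-comb: 188 × 1/16 = 11.75
χ² = Σ (O − E)² / E
  feathered-shank pea-comb: (104 − 105.75)² / 105.75 = 0.0290
  feathered-shank single-comb: (34 − 35.25)² / 35.25 = 0.0443
  clean-shank pea-comb: (37 − 35.25)² / 35.25 = 0.0869
  clean-shank single-comb: (13 − 11.75)² / 11.75 = 0.1330
χ² = 0.0290 + 0.0443 + 0.0869 + 0.1330 = 0.2932 ≈ 0.293

0.293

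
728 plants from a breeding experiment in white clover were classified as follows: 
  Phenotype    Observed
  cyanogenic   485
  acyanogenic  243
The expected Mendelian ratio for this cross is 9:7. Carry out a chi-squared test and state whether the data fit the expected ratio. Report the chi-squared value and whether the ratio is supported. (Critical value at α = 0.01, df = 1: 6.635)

Total ratio parts = 16. Expected numbers out of 728:
  cyanogenic: 728 × 9/16 = 409.5
  acyanogenic: 728 × 7/16 = 318.5
χ² = Σ (O − E)² / E
  cyanogenic: (485 − 409.5)² / 409.5 = 13.9200
  acyanogenic: (243 − 318.5)² / 318.5 = 17.8972
χ² = 13.9200 + 17.8972 = 31.8172 ≈ 31.817
Degrees of freedom = 2 − 1 = 1; critical value at α = 0.01 is 6.635.
Since 31.817 > 6.635, we reject the null hypothesis — the data do not fit the 9:7 ratio.

31.817; not consistent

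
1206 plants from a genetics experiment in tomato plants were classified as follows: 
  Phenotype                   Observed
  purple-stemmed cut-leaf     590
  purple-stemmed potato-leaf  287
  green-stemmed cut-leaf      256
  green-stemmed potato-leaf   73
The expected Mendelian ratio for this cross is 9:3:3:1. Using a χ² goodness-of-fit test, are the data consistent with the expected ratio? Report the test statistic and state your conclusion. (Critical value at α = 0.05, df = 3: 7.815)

31.923; not consistent

Expected counts for N = 1206 under a 9:3:3:1 ratio (total parts = 16):
  purple-stemmed cut-leaf: 1206 × 9/16 = 678.375
  purple-stemmed potato-leaf: 1206 × 3/16 = 226.125
  green-stemmed cut-leaf: 1206 × 3/16 = 226.125
  green-stemmed potato-leaf: 1206 × 1/16 = 75.375
χ² = Σ (O − E)² / E
  purple-stemmed cut-leaf: (590 − 678.375)² / 678.375 = 11.5130
  purple-stemmed potato-leaf: (287 − 226.125)² / 226.125 = 16.3881
  green-stemmed cut-leaf: (256 − 226.125)² / 226.125 = 3.9470
  green-stemmed potato-leaf: (73 − 75.375)² / 75.375 = 0.0748
χ² = 11.5130 + 16.3881 + 3.9470 + 0.0748 = 31.9229 ≈ 31.923
Degrees of freedom = 4 − 1 = 3; critical value at α = 0.05 is 7.815.
Since 31.923 > 7.815, we reject the null hypothesis — the data do not fit the 9:3:3:1 ratio.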